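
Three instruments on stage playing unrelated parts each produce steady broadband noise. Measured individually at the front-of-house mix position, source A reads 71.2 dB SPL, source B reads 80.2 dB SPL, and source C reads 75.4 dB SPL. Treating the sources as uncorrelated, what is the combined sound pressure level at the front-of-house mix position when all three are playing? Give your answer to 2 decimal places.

Incoherent sources sum as intensities:
L_total = 10·log₁₀(10^(71.2/10) + 10^(80.2/10) + 10^(75.4/10)) = 10·log₁₀(152600000) = 81.83 dB SPL.

81.83 dB SPL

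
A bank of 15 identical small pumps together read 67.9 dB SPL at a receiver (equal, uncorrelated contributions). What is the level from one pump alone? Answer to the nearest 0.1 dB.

15 equal incoherent sources add 10·log₁₀(15) = 11.76 dB over one source.
L_one = 67.9 − 11.76 = 56.1 dB SPL.

56.1 dB SPL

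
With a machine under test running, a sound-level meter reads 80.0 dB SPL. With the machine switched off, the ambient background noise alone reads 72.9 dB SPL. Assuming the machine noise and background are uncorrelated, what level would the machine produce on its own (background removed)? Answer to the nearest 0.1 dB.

79.1 dB SPL

Background correction is a power subtraction:
L_src = 10·log₁₀(10^(80.0/10) − 10^(72.9/10)) = 10·log₁₀(80500000) = 79.1 dB SPL.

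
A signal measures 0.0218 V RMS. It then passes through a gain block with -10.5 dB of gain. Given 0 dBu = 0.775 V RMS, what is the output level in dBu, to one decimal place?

-41.5 dBu

Input level: 20·log₁₀(0.0218/0.775) = -31.02 dBu.
Output: -31.02 − 10.5 = -41.5 dBu.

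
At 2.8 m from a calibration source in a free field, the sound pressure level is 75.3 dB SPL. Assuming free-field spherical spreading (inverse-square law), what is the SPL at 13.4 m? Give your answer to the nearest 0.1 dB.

For a point source in a free field, ΔL = −20·log₁₀(d₂/d₁).
ΔL = −20·log₁₀(13.4/2.8) = -13.60 dB, so L₂ = 75.3 + (-13.60) = 61.7 dB SPL.

61.7 dB SPL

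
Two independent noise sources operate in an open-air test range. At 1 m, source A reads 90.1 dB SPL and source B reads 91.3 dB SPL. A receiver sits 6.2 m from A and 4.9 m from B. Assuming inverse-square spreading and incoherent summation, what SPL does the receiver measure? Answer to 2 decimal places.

At the listener: L_A = 90.1 − 20·log₁₀(6.2) = 74.252 dB; L_B = 91.3 − 20·log₁₀(4.9) = 77.496 dB.
Combined: 10·log₁₀(10^(74.252/10)+10^(77.496/10)) = 79.18 dB SPL.

79.18 dB SPL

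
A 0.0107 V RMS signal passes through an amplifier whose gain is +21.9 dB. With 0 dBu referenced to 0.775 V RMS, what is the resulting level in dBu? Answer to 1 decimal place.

-15.3 dBu

Input level: 20·log₁₀(0.0107/0.775) = -37.20 dBu.
Output: -37.20 + 21.9 = -15.3 dBu.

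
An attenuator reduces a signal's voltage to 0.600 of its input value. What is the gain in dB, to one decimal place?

-4.4 dB

Voltage is an amplitude quantity, so gain = 20·log₁₀(V_out/V_in).
20·log₁₀(0.600) = -4.4 dB.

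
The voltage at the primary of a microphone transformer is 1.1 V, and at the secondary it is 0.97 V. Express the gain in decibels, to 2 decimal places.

-1.09 dB

For a voltage ratio, dB = 20·log₁₀(V₂/V₁).
20·log₁₀(0.97/1.1) = 20·log₁₀(0.8818) = -1.09 dB.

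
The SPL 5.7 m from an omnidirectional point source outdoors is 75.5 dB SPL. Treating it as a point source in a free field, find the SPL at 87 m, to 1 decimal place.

51.8 dB SPL

Free-field point source: level drops by 20·log₁₀ of the distance ratio.
ΔL = −20·log₁₀(87/5.7) = -23.67 dB, so L₂ = 75.5 + (-23.67) = 51.8 dB SPL.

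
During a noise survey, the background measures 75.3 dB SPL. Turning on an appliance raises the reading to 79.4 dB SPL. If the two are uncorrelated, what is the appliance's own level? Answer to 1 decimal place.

Remove the background by subtracting linear intensities:
L_src = 10·log₁₀(10^(79.4/10) − 10^(75.3/10)) = 10·log₁₀(53210000) = 77.3 dB SPL.

77.3 dB SPL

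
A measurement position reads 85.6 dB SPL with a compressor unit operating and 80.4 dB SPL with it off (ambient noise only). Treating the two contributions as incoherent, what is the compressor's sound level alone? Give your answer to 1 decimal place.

84.0 dB SPL

Subtract intensities: L_src = 10·log₁₀(10^(L_total/10) − 10^(L_bg/10)).
L_src = 10·log₁₀(10^(85.6/10) − 10^(80.4/10)) = 10·log₁₀(253400000) = 84.0 dB SPL.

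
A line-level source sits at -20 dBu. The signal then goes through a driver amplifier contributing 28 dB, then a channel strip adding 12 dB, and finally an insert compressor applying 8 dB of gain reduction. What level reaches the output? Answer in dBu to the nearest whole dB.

Gain stages sum in dB:
-20 + 28 + 12 − 8 = +12 dBu.

+12 dBu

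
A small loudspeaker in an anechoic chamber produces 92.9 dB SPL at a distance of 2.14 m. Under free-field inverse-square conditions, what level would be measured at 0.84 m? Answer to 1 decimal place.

For a point source in a free field, ΔL = −20·log₁₀(d₂/d₁).
ΔL = −20·log₁₀(0.84/2.14) = 8.12 dB, so L₂ = 92.9 + (8.12) = 101.0 dB SPL.

101.0 dB SPL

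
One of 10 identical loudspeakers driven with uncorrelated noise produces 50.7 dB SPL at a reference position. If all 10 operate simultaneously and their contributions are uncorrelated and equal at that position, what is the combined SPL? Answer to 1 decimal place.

10 equal incoherent sources raise the level by 10·log₁₀(10) = 10.00 dB.
L_total = 50.7 + 10.00 = 60.7 dB SPL.

60.7 dB SPL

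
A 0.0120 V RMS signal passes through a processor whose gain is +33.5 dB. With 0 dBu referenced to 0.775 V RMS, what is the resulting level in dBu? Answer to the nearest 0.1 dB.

Input level: 20·log₁₀(0.0120/0.775) = -36.20 dBu.
Output: -36.20 + 33.5 = -2.7 dBu.

-2.7 dBu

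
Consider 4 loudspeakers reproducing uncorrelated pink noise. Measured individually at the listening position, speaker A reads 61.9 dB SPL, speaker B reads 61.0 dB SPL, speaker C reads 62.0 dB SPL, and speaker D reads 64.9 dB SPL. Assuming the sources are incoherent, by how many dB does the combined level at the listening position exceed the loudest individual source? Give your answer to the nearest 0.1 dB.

3.8 dB

Uncorrelated sources add in intensity (power), not in dB.
L_total = 10·log₁₀(10^(61.9/10) + 10^(61.0/10) + 10^(62.0/10) + 10^(64.9/10)) = 68.74 dB SPL.
Excess over the loudest (64.9 dB): 68.74 − 64.9 = 3.8 dB.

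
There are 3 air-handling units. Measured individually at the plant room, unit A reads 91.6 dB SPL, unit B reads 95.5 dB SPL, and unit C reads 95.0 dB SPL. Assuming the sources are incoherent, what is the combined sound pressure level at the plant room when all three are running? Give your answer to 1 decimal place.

99.1 dB SPL

Add the sources as powers (linear), then convert back to dB:
L_total = 10·log₁₀(10^(91.6/10) + 10^(95.5/10) + 10^(95.0/10)) = 10·log₁₀(8156000000) = 99.1 dB SPL.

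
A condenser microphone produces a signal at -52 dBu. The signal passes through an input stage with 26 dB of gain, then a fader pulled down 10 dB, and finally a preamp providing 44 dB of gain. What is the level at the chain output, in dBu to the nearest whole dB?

In dB, series stages simply add:
-52 + 26 − 10 + 44 = +8 dBu.

+8 dBu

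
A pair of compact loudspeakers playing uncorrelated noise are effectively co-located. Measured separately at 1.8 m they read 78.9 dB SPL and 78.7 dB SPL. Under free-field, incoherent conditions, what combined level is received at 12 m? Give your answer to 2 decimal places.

65.33 dB SPL

Combined at 1.8 m: 10·log₁₀(10^(78.9/10)+10^(78.7/10)) = 81.811 dB SPL.
Then apply −20·log₁₀(12/1.8) = -16.478 dB → 65.33 dB SPL.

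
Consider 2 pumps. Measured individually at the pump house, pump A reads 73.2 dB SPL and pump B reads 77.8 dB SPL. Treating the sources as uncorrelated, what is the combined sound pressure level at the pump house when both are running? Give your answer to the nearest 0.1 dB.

79.1 dB SPL

Incoherent sources sum as intensities:
L_total = 10·log₁₀(10^(73.2/10) + 10^(77.8/10)) = 10·log₁₀(81150000) = 79.1 dB SPL.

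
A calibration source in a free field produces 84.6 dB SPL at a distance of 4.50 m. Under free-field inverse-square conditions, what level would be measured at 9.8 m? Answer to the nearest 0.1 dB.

77.8 dB SPL

For a point source in a free field, ΔL = −20·log₁₀(d₂/d₁).
ΔL = −20·log₁₀(9.8/4.50) = -6.76 dB, so L₂ = 84.6 + (-6.76) = 77.8 dB SPL.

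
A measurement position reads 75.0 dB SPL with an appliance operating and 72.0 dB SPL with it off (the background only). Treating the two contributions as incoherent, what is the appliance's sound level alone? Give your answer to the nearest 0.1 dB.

72.0 dB SPL

Background correction is a power subtraction:
L_src = 10·log₁₀(10^(75.0/10) − 10^(72.0/10)) = 10·log₁₀(15770000) = 72.0 dB SPL.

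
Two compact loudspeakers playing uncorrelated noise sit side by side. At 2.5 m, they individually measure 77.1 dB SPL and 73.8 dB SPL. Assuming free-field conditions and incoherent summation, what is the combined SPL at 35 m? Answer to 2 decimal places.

Combined at 2.5 m: 10·log₁₀(10^(77.1/10)+10^(73.8/10)) = 78.766 dB SPL.
Then apply −20·log₁₀(35/2.5) = -22.923 dB → 55.84 dB SPL.

55.84 dB SPL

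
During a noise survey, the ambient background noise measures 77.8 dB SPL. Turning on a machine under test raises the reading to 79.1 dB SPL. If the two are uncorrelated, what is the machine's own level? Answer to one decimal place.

73.2 dB SPL

Remove the background by subtracting linear intensities:
L_src = 10·log₁₀(10^(79.1/10) − 10^(77.8/10)) = 10·log₁₀(21030000) = 73.2 dB SPL.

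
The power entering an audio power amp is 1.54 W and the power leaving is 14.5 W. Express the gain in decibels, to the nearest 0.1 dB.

9.7 dB

Power is a power quantity, so gain = 10·log₁₀(P_out/P_in).
10·log₁₀(14.5/1.54) = 10·log₁₀(9.416) = 9.7 dB.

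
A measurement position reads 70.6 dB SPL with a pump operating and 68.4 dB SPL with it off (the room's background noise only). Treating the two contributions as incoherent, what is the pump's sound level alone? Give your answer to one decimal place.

Subtract intensities: L_src = 10·log₁₀(10^(L_total/10) − 10^(L_bg/10)).
L_src = 10·log₁₀(10^(70.6/10) − 10^(68.4/10)) = 10·log₁₀(4563000) = 66.6 dB SPL.

66.6 dB SPL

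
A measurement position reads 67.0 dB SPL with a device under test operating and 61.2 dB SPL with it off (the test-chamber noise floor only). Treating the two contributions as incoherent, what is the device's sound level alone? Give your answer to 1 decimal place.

Subtract intensities: L_src = 10·log₁₀(10^(L_total/10) − 10^(L_bg/10)).
L_src = 10·log₁₀(10^(67.0/10) − 10^(61.2/10)) = 10·log₁₀(3694000) = 65.7 dB SPL.

65.7 dB SPL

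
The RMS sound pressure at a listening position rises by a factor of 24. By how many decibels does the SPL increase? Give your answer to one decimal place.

27.6 dB

Sound pressure is an amplitude quantity: ΔL = 20·log₁₀(p₂/p₁).
20·log₁₀(24) = 27.6 dB.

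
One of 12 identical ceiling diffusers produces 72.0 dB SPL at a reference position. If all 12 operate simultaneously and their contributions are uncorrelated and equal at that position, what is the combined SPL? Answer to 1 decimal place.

82.8 dB SPL

12 equal incoherent sources raise the level by 10·log₁₀(12) = 10.79 dB.
L_total = 72.0 + 10.79 = 82.8 dB SPL.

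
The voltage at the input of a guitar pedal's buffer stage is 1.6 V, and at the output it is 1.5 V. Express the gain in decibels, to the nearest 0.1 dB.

-0.6 dB

For a voltage ratio, dB = 20·log₁₀(V₂/V₁).
20·log₁₀(1.5/1.6) = 20·log₁₀(0.9375) = -0.6 dB.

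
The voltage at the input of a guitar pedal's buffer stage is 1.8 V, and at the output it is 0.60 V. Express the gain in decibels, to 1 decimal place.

-9.5 dB

Voltage is an amplitude quantity, so gain = 20·log₁₀(V_out/V_in).
20·log₁₀(0.60/1.8) = 20·log₁₀(0.3333) = -9.5 dB.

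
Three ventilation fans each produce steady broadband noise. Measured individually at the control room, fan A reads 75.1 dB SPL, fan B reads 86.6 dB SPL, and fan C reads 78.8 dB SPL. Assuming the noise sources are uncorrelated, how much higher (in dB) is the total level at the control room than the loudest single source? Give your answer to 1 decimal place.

Uncorrelated sources add in intensity (power), not in dB.
L_total = 10·log₁₀(10^(75.1/10) + 10^(86.6/10) + 10^(78.8/10)) = 87.52 dB SPL.
Excess over the loudest (86.6 dB): 87.52 − 86.6 = 0.9 dB.

0.9 dB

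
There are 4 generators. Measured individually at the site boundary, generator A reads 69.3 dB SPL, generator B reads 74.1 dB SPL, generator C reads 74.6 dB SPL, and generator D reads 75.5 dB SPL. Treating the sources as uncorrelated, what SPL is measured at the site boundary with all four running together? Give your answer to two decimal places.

Add the sources as powers (linear), then convert back to dB:
L_total = 10·log₁₀(10^(69.3/10) + 10^(74.1/10) + 10^(74.6/10) + 10^(75.5/10)) = 10·log₁₀(98540000) = 79.94 dB SPL.

79.94 dB SPL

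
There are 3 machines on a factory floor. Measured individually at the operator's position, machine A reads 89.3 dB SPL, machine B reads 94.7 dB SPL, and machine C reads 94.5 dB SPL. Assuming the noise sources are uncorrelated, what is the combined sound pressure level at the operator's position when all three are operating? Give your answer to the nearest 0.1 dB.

98.2 dB SPL

Uncorrelated sources add in intensity (power), not in dB.
L_total = 10·log₁₀(10^(89.3/10) + 10^(94.7/10) + 10^(94.5/10)) = 10·log₁₀(6621000000) = 98.2 dB SPL.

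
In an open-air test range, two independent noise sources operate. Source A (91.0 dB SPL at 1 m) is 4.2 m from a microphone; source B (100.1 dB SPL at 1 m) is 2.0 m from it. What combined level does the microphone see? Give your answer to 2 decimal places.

At the listener: L_A = 91.0 − 20·log₁₀(4.2) = 78.535 dB; L_B = 100.1 − 20·log₁₀(2.0) = 94.079 dB.
Combined: 10·log₁₀(10^(78.535/10)+10^(94.079/10)) = 94.20 dB SPL.

94.20 dB SPL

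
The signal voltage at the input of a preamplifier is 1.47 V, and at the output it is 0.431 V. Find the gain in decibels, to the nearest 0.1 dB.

Voltage ratio → dB uses the 20·log₁₀ form:
20·log₁₀(0.431/1.47) = 20·log₁₀(0.2932) = -10.7 dB.

-10.7 dB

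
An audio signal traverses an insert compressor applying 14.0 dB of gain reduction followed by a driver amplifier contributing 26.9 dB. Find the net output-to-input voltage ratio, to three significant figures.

4.42

Net gain = (−14.0) + 26.9 = 12.9 dB.
Voltage ratio = 10^(12.9/20) = 4.42.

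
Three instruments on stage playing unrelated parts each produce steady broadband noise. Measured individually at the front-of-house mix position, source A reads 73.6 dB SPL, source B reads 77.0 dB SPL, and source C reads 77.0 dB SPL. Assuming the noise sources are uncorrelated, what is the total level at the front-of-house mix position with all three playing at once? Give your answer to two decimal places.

80.90 dB SPL

Uncorrelated sources add in intensity (power), not in dB.
L_total = 10·log₁₀(10^(73.6/10) + 10^(77.0/10) + 10^(77.0/10)) = 10·log₁₀(123100000) = 80.90 dB SPL.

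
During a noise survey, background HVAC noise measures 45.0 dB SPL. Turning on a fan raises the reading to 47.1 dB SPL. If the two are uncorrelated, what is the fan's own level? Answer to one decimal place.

Subtract intensities: L_src = 10·log₁₀(10^(L_total/10) − 10^(L_bg/10)).
L_src = 10·log₁₀(10^(47.1/10) − 10^(45.0/10)) = 10·log₁₀(19660) = 42.9 dB SPL.

42.9 dB SPL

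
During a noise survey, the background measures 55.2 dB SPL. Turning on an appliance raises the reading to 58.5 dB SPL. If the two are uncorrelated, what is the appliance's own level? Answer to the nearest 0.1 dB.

Background correction is a power subtraction:
L_src = 10·log₁₀(10^(58.5/10) − 10^(55.2/10)) = 10·log₁₀(376800) = 55.8 dB SPL.

55.8 dB SPL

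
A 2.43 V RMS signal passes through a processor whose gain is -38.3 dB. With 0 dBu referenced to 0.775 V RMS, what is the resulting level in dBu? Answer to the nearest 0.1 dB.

Input level: 20·log₁₀(2.43/0.775) = 9.93 dBu.
Output: 9.93 − 38.3 = -28.4 dBu.

-28.4 dBu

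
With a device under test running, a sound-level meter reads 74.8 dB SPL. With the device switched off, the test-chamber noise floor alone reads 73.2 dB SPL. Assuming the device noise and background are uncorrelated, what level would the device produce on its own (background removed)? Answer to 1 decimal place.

Remove the background by subtracting linear intensities:
L_src = 10·log₁₀(10^(74.8/10) − 10^(73.2/10)) = 10·log₁₀(9307000) = 69.7 dB SPL.

69.7 dB SPL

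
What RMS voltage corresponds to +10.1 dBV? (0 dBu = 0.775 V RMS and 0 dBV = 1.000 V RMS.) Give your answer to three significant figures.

3.20 V

V = 1.000 V × 10^(+10.1/20).
= 1.000 × 3.199 = 3.20 V.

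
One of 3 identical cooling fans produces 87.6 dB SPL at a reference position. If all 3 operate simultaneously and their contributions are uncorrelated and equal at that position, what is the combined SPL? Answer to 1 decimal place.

3 equal incoherent sources raise the level by 10·log₁₀(3) = 4.77 dB.
L_total = 87.6 + 4.77 = 92.4 dB SPL.

92.4 dB SPL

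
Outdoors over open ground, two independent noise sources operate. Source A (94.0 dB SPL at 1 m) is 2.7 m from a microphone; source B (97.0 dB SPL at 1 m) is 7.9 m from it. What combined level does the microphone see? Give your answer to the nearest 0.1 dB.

At the listener: L_A = 94.0 − 20·log₁₀(2.7) = 85.37 dB; L_B = 97.0 − 20·log₁₀(7.9) = 79.05 dB.
Combined: 10·log₁₀(10^(85.37/10)+10^(79.05/10)) = 86.3 dB SPL.

86.3 dB SPL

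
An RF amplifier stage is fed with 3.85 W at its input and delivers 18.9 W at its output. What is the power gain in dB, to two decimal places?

6.91 dB

For a power ratio, dB = 10·log₁₀(P₂/P₁).
10·log₁₀(18.9/3.85) = 10·log₁₀(4.909) = 6.91 dB.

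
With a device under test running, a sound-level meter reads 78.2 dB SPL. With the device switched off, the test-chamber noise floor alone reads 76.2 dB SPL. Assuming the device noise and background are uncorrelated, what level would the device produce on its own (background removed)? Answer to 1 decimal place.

Subtract intensities: L_src = 10·log₁₀(10^(L_total/10) − 10^(L_bg/10)).
L_src = 10·log₁₀(10^(78.2/10) − 10^(76.2/10)) = 10·log₁₀(24380000) = 73.9 dB SPL.

73.9 dB SPL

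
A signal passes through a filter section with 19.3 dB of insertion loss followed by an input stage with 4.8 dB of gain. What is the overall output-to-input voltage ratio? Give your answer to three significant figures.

0.188

Net gain = (−19.3) + 4.8 = -14.5 dB.
Voltage ratio = 10^(-14.5/20) = 0.188.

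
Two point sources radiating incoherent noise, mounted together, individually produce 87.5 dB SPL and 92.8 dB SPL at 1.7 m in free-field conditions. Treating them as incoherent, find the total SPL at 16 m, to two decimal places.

Combined at 1.7 m: 10·log₁₀(10^(87.5/10)+10^(92.8/10)) = 93.923 dB SPL.
Then apply −20·log₁₀(16/1.7) = -19.473 dB → 74.45 dB SPL.

74.45 dB SPL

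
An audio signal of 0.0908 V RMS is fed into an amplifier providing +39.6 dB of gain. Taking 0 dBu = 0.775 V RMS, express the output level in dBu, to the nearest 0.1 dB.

Input level: 20·log₁₀(0.0908/0.775) = -18.62 dBu.
Output: -18.62 + 39.6 = +21.0 dBu.

+21.0 dBu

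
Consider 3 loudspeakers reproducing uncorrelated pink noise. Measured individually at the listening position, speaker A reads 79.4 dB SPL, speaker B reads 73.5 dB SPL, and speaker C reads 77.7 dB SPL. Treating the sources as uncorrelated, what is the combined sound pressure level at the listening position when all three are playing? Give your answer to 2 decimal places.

82.26 dB SPL

Uncorrelated sources add in intensity (power), not in dB.
L_total = 10·log₁₀(10^(79.4/10) + 10^(73.5/10) + 10^(77.7/10)) = 10·log₁₀(168400000) = 82.26 dB SPL.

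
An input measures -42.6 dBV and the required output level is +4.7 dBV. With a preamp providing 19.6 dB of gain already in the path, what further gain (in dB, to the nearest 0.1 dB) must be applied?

The required make-up gain is the shortfall in the dB sum.
G = +4.7 − (-42.6) − 19.6 = 27.7 dB.

27.7 dB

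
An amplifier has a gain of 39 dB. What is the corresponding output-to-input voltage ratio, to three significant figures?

89.1

Voltage ratio = 10^(dB/20).
10^(39/20) = 10^(1.950) = 89.1.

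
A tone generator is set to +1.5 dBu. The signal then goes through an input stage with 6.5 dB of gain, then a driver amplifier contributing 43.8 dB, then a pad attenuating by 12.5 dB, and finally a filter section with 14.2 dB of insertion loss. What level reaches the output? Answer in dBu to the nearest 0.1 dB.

+25.1 dBu

Gain stages sum in dB:
+1.5 + 6.5 + 43.8 − 12.5 − 14.2 = +25.1 dBu.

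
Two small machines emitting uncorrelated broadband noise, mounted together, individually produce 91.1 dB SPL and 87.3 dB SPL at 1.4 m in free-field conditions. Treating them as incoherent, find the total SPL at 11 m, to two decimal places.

Combined at 1.4 m: 10·log₁₀(10^(91.1/10)+10^(87.3/10)) = 92.613 dB SPL.
Then apply −20·log₁₀(11/1.4) = -17.905 dB → 74.71 dB SPL.

74.71 dB SPL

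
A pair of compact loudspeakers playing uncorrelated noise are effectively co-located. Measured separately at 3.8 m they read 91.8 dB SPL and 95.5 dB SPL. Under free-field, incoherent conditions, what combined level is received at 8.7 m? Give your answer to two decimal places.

Combined at 3.8 m: 10·log₁₀(10^(91.8/10)+10^(95.5/10)) = 97.043 dB SPL.
Then apply −20·log₁₀(8.7/3.8) = -7.195 dB → 89.85 dB SPL.

89.85 dB SPL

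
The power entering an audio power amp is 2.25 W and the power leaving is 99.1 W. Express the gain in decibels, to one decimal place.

For a power ratio, dB = 10·log₁₀(P₂/P₁).
10·log₁₀(99.1/2.25) = 10·log₁₀(44.04) = 16.4 dB.

16.4 dB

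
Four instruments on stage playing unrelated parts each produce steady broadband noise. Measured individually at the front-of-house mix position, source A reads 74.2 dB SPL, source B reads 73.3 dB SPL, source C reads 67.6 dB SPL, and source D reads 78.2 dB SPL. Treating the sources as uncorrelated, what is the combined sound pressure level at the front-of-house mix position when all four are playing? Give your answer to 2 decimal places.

80.77 dB SPL

Add the sources as powers (linear), then convert back to dB:
L_total = 10·log₁₀(10^(74.2/10) + 10^(73.3/10) + 10^(67.6/10) + 10^(78.2/10)) = 10·log₁₀(119500000) = 80.77 dB SPL.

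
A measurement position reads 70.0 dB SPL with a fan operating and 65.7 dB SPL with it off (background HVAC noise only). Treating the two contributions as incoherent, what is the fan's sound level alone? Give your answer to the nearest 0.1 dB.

68.0 dB SPL

Background correction is a power subtraction:
L_src = 10·log₁₀(10^(70.0/10) − 10^(65.7/10)) = 10·log₁₀(6285000) = 68.0 dB SPL.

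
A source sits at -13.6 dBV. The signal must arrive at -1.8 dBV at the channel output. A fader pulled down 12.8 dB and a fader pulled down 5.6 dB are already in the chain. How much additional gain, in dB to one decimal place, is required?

The required make-up gain is the shortfall in the dB sum.
G = -1.8 − (-13.6) + 12.8 + 5.6 = 30.2 dB.

30.2 dB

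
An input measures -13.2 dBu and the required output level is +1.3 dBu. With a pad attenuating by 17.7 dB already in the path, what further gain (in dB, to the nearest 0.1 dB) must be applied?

The required make-up gain is the shortfall in the dB sum.
G = +1.3 − (-13.2) + 17.7 = 32.2 dB.

32.2 dB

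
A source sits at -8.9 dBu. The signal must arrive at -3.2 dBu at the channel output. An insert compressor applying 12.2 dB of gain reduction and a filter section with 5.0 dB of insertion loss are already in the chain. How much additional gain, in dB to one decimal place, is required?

The required make-up gain is the shortfall in the dB sum.
G = -3.2 − (-8.9) + 12.2 + 5.0 = 22.9 dB.

22.9 dB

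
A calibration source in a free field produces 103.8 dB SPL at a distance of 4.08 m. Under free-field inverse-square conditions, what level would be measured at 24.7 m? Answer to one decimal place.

For a point source in a free field, ΔL = −20·log₁₀(d₂/d₁).
ΔL = −20·log₁₀(24.7/4.08) = -15.64 dB, so L₂ = 103.8 + (-15.64) = 88.2 dB SPL.

88.2 dB SPL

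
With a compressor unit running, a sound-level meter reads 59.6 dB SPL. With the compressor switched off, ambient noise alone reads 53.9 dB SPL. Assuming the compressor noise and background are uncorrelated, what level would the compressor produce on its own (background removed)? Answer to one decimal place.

Background correction is a power subtraction:
L_src = 10·log₁₀(10^(59.6/10) − 10^(53.9/10)) = 10·log₁₀(666500) = 58.2 dB SPL.

58.2 dB SPL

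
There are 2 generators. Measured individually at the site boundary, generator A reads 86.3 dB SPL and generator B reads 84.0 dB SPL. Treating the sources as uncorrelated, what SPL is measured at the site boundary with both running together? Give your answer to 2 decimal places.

88.31 dB SPL

Incoherent sources sum as intensities:
L_total = 10·log₁₀(10^(86.3/10) + 10^(84.0/10)) = 10·log₁₀(677800000) = 88.31 dB SPL.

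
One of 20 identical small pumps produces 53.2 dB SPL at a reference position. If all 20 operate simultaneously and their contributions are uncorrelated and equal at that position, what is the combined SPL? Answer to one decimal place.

66.2 dB SPL

20 equal incoherent sources raise the level by 10·log₁₀(20) = 13.01 dB.
L_total = 53.2 + 13.01 = 66.2 dB SPL.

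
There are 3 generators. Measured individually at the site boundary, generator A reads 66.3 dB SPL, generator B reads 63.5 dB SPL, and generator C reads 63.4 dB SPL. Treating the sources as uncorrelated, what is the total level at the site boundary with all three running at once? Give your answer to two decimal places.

Incoherent sources sum as intensities:
L_total = 10·log₁₀(10^(66.3/10) + 10^(63.5/10) + 10^(63.4/10)) = 10·log₁₀(8692000) = 69.39 dB SPL.

69.39 dB SPL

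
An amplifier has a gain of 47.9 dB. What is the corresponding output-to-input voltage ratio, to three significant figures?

Voltage ratio = 10^(dB/20).
10^(47.9/20) = 10^(2.395) = 248.

248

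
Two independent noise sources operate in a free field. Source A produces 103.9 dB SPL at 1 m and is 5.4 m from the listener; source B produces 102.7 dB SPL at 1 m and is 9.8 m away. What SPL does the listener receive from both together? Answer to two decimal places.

At the listener: L_A = 103.9 − 20·log₁₀(5.4) = 89.252 dB; L_B = 102.7 − 20·log₁₀(9.8) = 82.875 dB.
Combined: 10·log₁₀(10^(89.252/10)+10^(82.875/10)) = 90.15 dB SPL.

90.15 dB SPL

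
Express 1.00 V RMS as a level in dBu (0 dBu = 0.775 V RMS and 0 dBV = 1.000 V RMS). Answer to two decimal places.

dBu = 20·log₁₀(V / 0.775 V).
20·log₁₀(1.00/0.775) = +2.21 dBu.

+2.21 dBu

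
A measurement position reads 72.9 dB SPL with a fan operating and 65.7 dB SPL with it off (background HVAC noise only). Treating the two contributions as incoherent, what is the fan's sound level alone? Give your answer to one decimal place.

72.0 dB SPL

Subtract intensities: L_src = 10·log₁₀(10^(L_total/10) − 10^(L_bg/10)).
L_src = 10·log₁₀(10^(72.9/10) − 10^(65.7/10)) = 10·log₁₀(15780000) = 72.0 dB SPL.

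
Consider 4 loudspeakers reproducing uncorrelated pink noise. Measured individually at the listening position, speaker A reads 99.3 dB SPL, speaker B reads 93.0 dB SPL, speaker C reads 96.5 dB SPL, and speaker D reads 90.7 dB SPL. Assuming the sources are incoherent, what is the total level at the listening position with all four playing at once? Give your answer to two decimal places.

102.08 dB SPL

Incoherent sources sum as intensities:
L_total = 10·log₁₀(10^(99.3/10) + 10^(93.0/10) + 10^(96.5/10) + 10^(90.7/10)) = 10·log₁₀(16148000000) = 102.08 dB SPL.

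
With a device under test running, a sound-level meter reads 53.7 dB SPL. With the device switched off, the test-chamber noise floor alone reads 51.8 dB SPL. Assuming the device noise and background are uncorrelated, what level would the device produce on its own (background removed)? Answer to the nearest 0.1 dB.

Background correction is a power subtraction:
L_src = 10·log₁₀(10^(53.7/10) − 10^(51.8/10)) = 10·log₁₀(83070) = 49.2 dB SPL.

49.2 dB SPL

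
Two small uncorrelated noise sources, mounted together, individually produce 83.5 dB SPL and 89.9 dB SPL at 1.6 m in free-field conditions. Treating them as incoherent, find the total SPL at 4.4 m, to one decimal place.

82.0 dB SPL

Combined at 1.6 m: 10·log₁₀(10^(83.5/10)+10^(89.9/10)) = 90.80 dB SPL.
Then apply −20·log₁₀(4.4/1.6) = -8.79 dB → 82.0 dB SPL.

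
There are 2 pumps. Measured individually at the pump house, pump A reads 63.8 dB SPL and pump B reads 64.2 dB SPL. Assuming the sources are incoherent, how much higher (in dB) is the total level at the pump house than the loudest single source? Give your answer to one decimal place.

Uncorrelated sources add in intensity (power), not in dB.
L_total = 10·log₁₀(10^(63.8/10) + 10^(64.2/10)) = 67.01 dB SPL.
Excess over the loudest (64.2 dB): 67.01 − 64.2 = 2.8 dB.

2.8 dB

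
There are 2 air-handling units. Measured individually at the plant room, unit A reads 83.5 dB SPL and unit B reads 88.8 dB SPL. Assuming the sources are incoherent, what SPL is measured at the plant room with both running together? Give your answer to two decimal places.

Incoherent sources sum as intensities:
L_total = 10·log₁₀(10^(83.5/10) + 10^(88.8/10)) = 10·log₁₀(982400000) = 89.92 dB SPL.

89.92 dB SPL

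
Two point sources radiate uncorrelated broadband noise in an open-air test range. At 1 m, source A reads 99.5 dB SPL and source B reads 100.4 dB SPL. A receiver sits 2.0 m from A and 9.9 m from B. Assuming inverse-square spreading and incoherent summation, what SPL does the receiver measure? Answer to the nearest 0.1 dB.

At the listener: L_A = 99.5 − 20·log₁₀(2.0) = 93.48 dB; L_B = 100.4 − 20·log₁₀(9.9) = 80.49 dB.
Combined: 10·log₁₀(10^(93.48/10)+10^(80.49/10)) = 93.7 dB SPL.

93.7 dB SPL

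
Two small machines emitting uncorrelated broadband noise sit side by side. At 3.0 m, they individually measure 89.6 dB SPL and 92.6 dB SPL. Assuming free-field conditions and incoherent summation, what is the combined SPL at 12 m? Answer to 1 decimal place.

82.3 dB SPL

Combined at 3.0 m: 10·log₁₀(10^(89.6/10)+10^(92.6/10)) = 94.36 dB SPL.
Then apply −20·log₁₀(12/3.0) = -12.04 dB → 82.3 dB SPL.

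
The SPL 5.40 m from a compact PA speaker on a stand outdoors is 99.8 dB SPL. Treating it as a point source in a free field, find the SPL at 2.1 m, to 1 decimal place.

For a point source in a free field, ΔL = −20·log₁₀(d₂/d₁).
ΔL = −20·log₁₀(2.1/5.40) = 8.20 dB, so L₂ = 99.8 + (8.20) = 108.0 dB SPL.

108.0 dB SPL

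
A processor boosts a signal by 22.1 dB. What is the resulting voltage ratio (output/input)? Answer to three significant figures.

Voltage ratio = 10^(dB/20).
10^(22.1/20) = 10^(1.105) = 12.7.

12.7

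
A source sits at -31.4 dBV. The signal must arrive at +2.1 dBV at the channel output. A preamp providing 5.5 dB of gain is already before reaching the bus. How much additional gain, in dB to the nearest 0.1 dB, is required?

28.0 dB

The required make-up gain is the shortfall in the dB sum.
G = +2.1 − (-31.4) − 5.5 = 28.0 dB.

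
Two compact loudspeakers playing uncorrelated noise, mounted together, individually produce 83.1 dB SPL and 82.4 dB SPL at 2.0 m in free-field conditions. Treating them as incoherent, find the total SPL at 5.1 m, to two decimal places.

Combined at 2.0 m: 10·log₁₀(10^(83.1/10)+10^(82.4/10)) = 85.774 dB SPL.
Then apply −20·log₁₀(5.1/2.0) = -8.131 dB → 77.64 dB SPL.

77.64 dB SPL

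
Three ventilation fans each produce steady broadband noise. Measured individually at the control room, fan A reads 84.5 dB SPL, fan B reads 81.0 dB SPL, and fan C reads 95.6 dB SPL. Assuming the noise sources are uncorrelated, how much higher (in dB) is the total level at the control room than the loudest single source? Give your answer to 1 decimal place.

Incoherent sources sum as intensities:
L_total = 10·log₁₀(10^(84.5/10) + 10^(81.0/10) + 10^(95.6/10)) = 96.06 dB SPL.
Excess over the loudest (95.6 dB): 96.06 − 95.6 = 0.5 dB.

0.5 dB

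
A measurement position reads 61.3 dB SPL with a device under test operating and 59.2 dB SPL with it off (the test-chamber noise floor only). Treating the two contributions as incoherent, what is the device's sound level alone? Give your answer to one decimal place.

57.1 dB SPL

Subtract intensities: L_src = 10·log₁₀(10^(L_total/10) − 10^(L_bg/10)).
L_src = 10·log₁₀(10^(61.3/10) − 10^(59.2/10)) = 10·log₁₀(517200) = 57.1 dB SPL.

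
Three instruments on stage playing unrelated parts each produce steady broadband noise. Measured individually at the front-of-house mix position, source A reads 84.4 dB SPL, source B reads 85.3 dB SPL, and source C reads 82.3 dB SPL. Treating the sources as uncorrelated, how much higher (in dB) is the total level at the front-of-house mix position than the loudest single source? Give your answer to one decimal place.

3.6 dB

Add the sources as powers (linear), then convert back to dB:
L_total = 10·log₁₀(10^(84.4/10) + 10^(85.3/10) + 10^(82.3/10)) = 88.94 dB SPL.
Excess over the loudest (85.3 dB): 88.94 − 85.3 = 3.6 dB.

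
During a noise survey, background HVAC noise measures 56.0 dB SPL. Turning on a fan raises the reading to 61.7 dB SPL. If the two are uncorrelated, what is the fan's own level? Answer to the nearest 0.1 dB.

60.3 dB SPL

Remove the background by subtracting linear intensities:
L_src = 10·log₁₀(10^(61.7/10) − 10^(56.0/10)) = 10·log₁₀(1081000) = 60.3 dB SPL.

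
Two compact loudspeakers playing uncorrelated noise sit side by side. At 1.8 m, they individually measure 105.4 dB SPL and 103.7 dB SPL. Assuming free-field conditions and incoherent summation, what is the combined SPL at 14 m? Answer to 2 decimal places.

89.83 dB SPL

Combined at 1.8 m: 10·log₁₀(10^(105.4/10)+10^(103.7/10)) = 107.643 dB SPL.
Then apply −20·log₁₀(14/1.8) = -17.817 dB → 89.83 dB SPL.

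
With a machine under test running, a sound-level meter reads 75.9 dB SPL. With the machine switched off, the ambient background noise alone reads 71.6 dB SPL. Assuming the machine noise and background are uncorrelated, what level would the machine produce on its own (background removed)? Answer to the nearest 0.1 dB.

73.9 dB SPL

Subtract intensities: L_src = 10·log₁₀(10^(L_total/10) − 10^(L_bg/10)).
L_src = 10·log₁₀(10^(75.9/10) − 10^(71.6/10)) = 10·log₁₀(24450000) = 73.9 dB SPL.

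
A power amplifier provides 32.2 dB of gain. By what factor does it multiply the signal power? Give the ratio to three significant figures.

1660

Power ratio = 10^(dB/10).
10^(32.2/10) = 10^(3.220) = 1660.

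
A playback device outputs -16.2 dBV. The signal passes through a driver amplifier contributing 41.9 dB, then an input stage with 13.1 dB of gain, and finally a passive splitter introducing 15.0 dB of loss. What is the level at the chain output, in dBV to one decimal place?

In dB, series stages simply add:
-16.2 + 41.9 + 13.1 − 15.0 = +23.8 dBV.

+23.8 dBV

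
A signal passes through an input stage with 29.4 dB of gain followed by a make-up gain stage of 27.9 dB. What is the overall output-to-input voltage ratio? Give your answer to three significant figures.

Net gain = 29.4 + 27.9 = 57.3 dB.
Voltage ratio = 10^(57.3/20) = 733.

733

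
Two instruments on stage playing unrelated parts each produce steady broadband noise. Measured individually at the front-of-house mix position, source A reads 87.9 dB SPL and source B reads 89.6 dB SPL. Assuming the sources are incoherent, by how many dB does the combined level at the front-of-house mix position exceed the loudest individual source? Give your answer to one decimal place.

2.2 dB

Uncorrelated sources add in intensity (power), not in dB.
L_total = 10·log₁₀(10^(87.9/10) + 10^(89.6/10)) = 91.84 dB SPL.
Excess over the loudest (89.6 dB): 91.84 − 89.6 = 2.2 dB.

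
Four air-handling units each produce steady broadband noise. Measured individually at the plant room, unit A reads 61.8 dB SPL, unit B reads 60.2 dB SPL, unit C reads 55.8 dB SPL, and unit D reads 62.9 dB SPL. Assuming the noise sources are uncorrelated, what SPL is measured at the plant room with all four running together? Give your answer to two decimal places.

Uncorrelated sources add in intensity (power), not in dB.
L_total = 10·log₁₀(10^(61.8/10) + 10^(60.2/10) + 10^(55.8/10) + 10^(62.9/10)) = 10·log₁₀(4891000) = 66.89 dB SPL.

66.89 dB SPL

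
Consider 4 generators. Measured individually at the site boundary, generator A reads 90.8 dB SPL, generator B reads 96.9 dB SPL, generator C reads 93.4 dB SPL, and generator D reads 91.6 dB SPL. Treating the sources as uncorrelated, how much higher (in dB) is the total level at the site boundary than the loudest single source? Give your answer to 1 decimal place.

Incoherent sources sum as intensities:
L_total = 10·log₁₀(10^(90.8/10) + 10^(96.9/10) + 10^(93.4/10) + 10^(91.6/10)) = 99.88 dB SPL.
Excess over the loudest (96.9 dB): 99.88 − 96.9 = 3.0 dB.

3.0 dB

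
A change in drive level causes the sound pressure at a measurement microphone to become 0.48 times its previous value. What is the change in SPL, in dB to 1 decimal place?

-6.4 dB

Sound pressure is an amplitude quantity: ΔL = 20·log₁₀(p₂/p₁).
20·log₁₀(0.48) = -6.4 dB.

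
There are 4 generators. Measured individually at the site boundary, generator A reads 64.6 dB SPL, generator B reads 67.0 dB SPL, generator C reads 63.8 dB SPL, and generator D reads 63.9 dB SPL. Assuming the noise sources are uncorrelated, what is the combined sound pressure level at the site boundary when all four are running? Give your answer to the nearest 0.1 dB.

71.1 dB SPL

Incoherent sources sum as intensities:
L_total = 10·log₁₀(10^(64.6/10) + 10^(67.0/10) + 10^(63.8/10) + 10^(63.9/10)) = 10·log₁₀(12750000) = 71.1 dB SPL.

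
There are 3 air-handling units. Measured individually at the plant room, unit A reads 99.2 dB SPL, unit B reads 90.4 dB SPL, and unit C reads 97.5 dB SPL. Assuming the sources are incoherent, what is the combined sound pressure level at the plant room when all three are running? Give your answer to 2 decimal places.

101.77 dB SPL

Uncorrelated sources add in intensity (power), not in dB.
L_total = 10·log₁₀(10^(99.2/10) + 10^(90.4/10) + 10^(97.5/10)) = 10·log₁₀(15038000000) = 101.77 dB SPL.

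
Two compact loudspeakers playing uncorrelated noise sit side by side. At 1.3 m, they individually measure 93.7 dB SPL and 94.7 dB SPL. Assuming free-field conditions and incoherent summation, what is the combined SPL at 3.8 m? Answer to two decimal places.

Combined at 1.3 m: 10·log₁₀(10^(93.7/10)+10^(94.7/10)) = 97.239 dB SPL.
Then apply −20·log₁₀(3.8/1.3) = -9.317 dB → 87.92 dB SPL.

87.92 dB SPL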